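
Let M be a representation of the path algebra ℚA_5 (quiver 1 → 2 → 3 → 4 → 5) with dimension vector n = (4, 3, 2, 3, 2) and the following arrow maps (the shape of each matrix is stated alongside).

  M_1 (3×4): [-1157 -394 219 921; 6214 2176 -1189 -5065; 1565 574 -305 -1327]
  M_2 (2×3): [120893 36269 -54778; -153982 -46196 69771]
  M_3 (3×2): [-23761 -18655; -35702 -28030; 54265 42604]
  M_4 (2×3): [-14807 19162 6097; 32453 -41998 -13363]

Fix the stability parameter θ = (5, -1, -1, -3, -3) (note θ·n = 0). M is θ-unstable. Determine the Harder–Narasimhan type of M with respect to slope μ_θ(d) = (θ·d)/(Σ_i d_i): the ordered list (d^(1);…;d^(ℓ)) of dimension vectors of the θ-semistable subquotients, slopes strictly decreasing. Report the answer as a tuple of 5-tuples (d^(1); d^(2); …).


Via rank(M_{q-1}∘⋯∘M_p): M ≅ I[1,1], I[1,2], I[1,4], I[1,5], I[4,4], I[5,5].
μ_θ-semistable layers: μ^(1)=5; μ^(2)=2; μ^(3)=0; μ^(4)=-3/5; μ^(5)=-3

((1, 0, 0, 0, 0); (1, 1, 0, 0, 0); (1, 1, 1, 1, 0); (1, 1, 1, 1, 1); (0, 0, 0, 1, 1))


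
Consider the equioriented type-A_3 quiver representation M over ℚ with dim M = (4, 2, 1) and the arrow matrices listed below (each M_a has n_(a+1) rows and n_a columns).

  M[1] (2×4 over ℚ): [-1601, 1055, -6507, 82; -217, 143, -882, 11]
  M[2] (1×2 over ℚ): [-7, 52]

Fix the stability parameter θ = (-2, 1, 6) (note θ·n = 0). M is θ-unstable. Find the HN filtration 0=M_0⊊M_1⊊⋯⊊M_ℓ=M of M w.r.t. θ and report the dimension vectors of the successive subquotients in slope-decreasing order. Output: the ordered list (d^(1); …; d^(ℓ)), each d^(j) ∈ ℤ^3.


Interval decomposition of M: I[1,1]^2, I[1,2], I[1,3].
HN type (ℓ=3): μ^(1)=6; μ^(2)=1; μ^(3)=-2

((0, 0, 1); (0, 2, 0); (4, 0, 0))


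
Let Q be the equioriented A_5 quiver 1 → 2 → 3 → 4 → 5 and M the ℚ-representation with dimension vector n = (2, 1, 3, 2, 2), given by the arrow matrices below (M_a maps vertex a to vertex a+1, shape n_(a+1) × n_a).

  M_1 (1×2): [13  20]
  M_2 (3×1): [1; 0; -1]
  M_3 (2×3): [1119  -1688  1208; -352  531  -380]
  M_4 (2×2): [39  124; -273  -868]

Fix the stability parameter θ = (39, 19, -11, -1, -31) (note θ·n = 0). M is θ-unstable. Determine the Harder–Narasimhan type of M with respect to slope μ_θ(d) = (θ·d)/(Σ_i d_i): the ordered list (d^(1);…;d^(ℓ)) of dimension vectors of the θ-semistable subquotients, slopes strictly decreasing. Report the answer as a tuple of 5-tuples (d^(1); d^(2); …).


Via rank(M_{q-1}∘⋯∘M_p): M ≅ I[1,1], I[1,5], I[3,3], I[3,4], I[5,5].
μ_θ-semistable layers: μ^(1)=39; μ^(2)=3; μ^(3)=-1; μ^(4)=-11; μ^(5)=-31

((1, 0, 0, 0, 0); (1, 1, 1, 1, 1); (0, 0, 0, 1, 0); (0, 0, 2, 0, 0); (0, 0, 0, 0, 1))


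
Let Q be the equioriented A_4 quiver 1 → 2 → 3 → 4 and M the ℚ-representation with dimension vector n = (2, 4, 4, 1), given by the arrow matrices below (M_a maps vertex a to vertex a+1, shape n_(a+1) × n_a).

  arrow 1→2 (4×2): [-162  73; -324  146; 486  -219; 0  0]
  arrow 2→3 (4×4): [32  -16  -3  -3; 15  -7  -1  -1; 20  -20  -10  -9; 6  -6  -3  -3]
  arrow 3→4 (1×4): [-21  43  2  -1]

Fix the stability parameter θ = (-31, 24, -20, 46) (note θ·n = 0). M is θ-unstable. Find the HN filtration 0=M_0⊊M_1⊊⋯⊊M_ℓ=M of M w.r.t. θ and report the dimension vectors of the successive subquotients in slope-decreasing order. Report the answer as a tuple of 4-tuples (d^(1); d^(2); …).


Barcode: M ≅ I[1,1], I[1,3], I[2,2], I[2,3], I[2,4], I[3,3]. HN layers by μ_θ (5 steps, strictly decreasing):
  μ^(1)=46; μ^(2)=24; μ^(3)=2; μ^(4)=-20; μ^(5)=-31

((0, 0, 0, 1); (0, 1, 0, 0); (0, 3, 3, 0); (0, 0, 1, 0); (2, 0, 0, 0))


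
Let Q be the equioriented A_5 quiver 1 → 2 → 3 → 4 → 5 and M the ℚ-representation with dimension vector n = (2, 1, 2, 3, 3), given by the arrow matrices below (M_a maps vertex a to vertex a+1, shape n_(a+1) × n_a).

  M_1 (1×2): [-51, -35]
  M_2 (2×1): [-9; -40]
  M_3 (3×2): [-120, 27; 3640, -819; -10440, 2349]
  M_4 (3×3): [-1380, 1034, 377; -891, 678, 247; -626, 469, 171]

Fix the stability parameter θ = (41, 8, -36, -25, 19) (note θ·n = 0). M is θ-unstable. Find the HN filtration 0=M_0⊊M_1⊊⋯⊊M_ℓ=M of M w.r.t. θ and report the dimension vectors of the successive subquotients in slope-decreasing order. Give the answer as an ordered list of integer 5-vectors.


Interval decomposition of M: I[1,1], I[1,3], I[3,5], I[4,5]^2.
HN type (ℓ=5): μ^(1)=41; μ^(2)=19; μ^(3)=13/3; μ^(4)=-25; μ^(5)=-36

((1, 0, 0, 0, 0); (0, 0, 0, 0, 3); (1, 1, 1, 0, 0); (0, 0, 0, 3, 0); (0, 0, 1, 0, 0))


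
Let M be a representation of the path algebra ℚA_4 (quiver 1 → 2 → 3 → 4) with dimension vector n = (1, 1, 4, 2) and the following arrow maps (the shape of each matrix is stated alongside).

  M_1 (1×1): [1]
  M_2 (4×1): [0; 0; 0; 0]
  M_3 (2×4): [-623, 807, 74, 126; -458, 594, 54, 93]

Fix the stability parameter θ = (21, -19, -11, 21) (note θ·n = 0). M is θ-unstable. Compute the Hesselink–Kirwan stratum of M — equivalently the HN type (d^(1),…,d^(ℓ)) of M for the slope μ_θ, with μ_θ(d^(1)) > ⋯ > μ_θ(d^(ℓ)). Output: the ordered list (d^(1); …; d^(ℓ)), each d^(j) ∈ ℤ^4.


Interval decomposition of M: I[1,2], I[3,3]^2, I[3,4]^2.
HN type (ℓ=3): μ^(1)=21; μ^(2)=1; μ^(3)=-11

((0, 0, 0, 2); (1, 1, 0, 0); (0, 0, 4, 0))


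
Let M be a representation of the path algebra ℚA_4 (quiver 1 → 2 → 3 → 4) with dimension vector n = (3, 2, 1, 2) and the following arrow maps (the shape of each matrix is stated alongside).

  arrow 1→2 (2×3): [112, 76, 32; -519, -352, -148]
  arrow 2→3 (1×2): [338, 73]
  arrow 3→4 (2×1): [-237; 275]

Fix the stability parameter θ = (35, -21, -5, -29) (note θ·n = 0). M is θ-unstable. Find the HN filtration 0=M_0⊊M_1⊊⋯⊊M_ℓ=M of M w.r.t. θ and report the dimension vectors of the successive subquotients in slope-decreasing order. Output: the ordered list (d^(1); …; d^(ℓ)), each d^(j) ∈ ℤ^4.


Barcode: M ≅ I[1,1], I[1,2], I[1,4], I[4,4]. HN layers by μ_θ (4 steps, strictly decreasing):
  μ^(1)=35; μ^(2)=7; μ^(3)=-5; μ^(4)=-29

((1, 0, 0, 0); (1, 1, 0, 0); (1, 1, 1, 1); (0, 0, 0, 1))


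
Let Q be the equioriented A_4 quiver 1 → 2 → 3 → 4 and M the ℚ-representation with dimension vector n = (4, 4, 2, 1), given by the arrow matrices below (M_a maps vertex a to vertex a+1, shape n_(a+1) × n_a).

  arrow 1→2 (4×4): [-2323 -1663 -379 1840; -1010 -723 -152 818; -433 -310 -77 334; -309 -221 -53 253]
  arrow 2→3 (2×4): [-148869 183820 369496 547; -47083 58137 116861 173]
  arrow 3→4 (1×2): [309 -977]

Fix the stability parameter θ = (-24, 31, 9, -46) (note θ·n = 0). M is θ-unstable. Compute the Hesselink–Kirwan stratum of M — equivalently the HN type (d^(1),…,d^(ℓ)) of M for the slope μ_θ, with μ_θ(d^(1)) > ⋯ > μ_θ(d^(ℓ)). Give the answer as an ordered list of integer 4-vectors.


Barcode: M ≅ I[1,2]^2, I[1,3], I[1,4]. HN layers by μ_θ (4 steps, strictly decreasing):
  μ^(1)=31; μ^(2)=20; μ^(3)=-2; μ^(4)=-24

((0, 2, 0, 0); (0, 1, 1, 0); (0, 1, 1, 1); (4, 0, 0, 0))


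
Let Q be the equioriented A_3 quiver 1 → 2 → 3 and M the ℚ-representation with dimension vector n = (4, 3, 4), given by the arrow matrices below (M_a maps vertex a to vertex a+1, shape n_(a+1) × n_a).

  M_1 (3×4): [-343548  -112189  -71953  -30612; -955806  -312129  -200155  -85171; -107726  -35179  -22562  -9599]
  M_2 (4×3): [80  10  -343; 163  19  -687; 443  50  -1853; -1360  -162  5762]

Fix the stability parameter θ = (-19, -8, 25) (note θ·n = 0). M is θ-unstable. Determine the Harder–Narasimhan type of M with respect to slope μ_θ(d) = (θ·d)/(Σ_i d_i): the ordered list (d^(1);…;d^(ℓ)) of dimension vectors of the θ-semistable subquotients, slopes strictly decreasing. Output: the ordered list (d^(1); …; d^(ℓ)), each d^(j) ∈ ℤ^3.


Interval decomposition of M: I[1,1], I[1,3]^3, I[3,3].
HN type (ℓ=3): μ^(1)=25; μ^(2)=-8; μ^(3)=-19

((0, 0, 4); (0, 3, 0); (4, 0, 0))


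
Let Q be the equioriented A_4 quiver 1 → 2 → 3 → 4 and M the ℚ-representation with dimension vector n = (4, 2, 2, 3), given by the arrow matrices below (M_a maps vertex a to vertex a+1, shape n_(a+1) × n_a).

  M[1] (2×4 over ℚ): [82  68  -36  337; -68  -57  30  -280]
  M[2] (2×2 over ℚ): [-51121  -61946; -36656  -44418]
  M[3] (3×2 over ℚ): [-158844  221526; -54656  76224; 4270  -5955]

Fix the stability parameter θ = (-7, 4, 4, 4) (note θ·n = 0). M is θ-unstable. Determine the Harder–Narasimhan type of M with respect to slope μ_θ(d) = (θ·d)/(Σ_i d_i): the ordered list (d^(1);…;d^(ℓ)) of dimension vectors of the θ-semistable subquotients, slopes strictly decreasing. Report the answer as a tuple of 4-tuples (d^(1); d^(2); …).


Barcode: M ≅ I[1,1]^2, I[1,3], I[1,4], I[4,4]^2. HN layers by μ_θ (2 steps, strictly decreasing):
  μ^(1)=4; μ^(2)=-7

((0, 2, 2, 3); (4, 0, 0, 0))


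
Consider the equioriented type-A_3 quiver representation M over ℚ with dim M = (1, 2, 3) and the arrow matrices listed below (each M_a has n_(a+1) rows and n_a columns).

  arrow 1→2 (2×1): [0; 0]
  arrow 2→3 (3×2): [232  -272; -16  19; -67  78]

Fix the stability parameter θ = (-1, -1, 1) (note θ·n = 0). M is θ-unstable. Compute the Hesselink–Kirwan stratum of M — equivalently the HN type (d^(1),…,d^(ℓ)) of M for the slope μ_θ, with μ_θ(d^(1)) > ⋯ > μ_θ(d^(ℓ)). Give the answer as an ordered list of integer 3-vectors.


Interval decomposition of M: I[1,1], I[2,3]^2, I[3,3].
HN type (ℓ=2): μ^(1)=1; μ^(2)=-1

((0, 0, 3); (1, 2, 0))


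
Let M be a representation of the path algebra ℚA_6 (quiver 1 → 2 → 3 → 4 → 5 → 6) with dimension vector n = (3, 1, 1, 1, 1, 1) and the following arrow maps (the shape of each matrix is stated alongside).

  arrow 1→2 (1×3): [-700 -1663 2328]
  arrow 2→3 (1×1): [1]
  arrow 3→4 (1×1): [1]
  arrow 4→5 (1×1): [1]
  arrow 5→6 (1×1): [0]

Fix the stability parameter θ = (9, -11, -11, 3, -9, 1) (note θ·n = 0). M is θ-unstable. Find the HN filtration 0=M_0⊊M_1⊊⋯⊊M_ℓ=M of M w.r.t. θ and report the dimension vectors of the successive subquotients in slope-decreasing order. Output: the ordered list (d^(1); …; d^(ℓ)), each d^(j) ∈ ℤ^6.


Barcode: M ≅ I[1,1]^2, I[1,5], I[6,6]. HN layers by μ_θ (4 steps, strictly decreasing):
  μ^(1)=9; μ^(2)=1; μ^(3)=-3; μ^(4)=-13/3

((2, 0, 0, 0, 0, 0); (0, 0, 0, 0, 0, 1); (0, 0, 0, 1, 1, 0); (1, 1, 1, 0, 0, 0))


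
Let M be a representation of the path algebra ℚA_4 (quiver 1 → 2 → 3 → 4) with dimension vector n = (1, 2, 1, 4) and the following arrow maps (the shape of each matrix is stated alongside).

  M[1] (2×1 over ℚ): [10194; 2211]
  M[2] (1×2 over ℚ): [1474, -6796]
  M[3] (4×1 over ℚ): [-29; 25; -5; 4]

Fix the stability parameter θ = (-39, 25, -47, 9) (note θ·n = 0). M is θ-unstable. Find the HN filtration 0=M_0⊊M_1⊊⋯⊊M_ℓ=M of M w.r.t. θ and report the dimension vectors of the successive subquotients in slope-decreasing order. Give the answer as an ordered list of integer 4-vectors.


Interval decomposition of M: I[1,2], I[2,4], I[4,4]^3.
HN type (ℓ=4): μ^(1)=25; μ^(2)=9; μ^(3)=-11; μ^(4)=-39

((0, 1, 0, 0); (0, 0, 0, 4); (0, 1, 1, 0); (1, 0, 0, 0))


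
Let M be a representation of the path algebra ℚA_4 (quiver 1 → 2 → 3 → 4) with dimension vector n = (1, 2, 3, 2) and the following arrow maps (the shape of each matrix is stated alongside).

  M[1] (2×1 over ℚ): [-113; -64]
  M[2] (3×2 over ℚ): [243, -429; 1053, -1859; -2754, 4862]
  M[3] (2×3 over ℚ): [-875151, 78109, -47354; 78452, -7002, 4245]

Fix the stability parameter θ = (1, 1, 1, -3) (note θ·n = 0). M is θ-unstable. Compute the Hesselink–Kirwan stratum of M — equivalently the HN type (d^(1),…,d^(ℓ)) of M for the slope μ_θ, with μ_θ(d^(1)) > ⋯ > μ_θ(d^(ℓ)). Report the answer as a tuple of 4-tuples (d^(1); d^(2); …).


Interval decomposition of M: I[1,3], I[2,2], I[3,4]^2.
HN type (ℓ=2): μ^(1)=1; μ^(2)=-1

((1, 2, 1, 0); (0, 0, 2, 2))


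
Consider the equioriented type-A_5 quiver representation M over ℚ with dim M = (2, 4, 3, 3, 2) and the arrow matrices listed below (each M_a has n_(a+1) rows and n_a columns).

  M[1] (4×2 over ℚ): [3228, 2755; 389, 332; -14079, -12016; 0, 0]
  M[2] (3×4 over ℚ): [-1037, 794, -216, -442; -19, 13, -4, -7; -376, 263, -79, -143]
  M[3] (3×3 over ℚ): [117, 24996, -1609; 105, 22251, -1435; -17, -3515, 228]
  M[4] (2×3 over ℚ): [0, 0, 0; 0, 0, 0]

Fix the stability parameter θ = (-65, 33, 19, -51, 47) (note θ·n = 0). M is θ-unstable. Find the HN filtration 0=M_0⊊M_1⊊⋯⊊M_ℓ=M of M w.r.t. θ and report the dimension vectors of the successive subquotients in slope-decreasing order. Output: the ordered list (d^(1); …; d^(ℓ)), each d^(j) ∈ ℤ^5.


Barcode: M ≅ I[1,4]^2, I[2,2], I[2,4], I[5,5]^2. HN layers by μ_θ (4 steps, strictly decreasing):
  μ^(1)=47; μ^(2)=33; μ^(3)=1/3; μ^(4)=-65

((0, 0, 0, 0, 2); (0, 1, 0, 0, 0); (0, 3, 3, 3, 0); (2, 0, 0, 0, 0))


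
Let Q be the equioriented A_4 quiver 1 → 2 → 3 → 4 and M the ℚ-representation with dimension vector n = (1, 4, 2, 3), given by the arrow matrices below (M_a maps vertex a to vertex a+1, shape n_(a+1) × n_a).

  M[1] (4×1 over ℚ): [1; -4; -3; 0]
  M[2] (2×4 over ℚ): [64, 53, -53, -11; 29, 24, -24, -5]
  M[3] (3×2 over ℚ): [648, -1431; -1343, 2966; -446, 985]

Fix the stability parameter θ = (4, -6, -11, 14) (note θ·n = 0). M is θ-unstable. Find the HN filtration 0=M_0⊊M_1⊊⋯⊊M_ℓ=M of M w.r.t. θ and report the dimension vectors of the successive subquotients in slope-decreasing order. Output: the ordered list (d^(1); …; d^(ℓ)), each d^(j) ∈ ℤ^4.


Via rank(M_{q-1}∘⋯∘M_p): M ≅ I[1,4], I[2,2]^2, I[2,4], I[4,4].
μ_θ-semistable layers: μ^(1)=14; μ^(2)=-13/3; μ^(3)=-6; μ^(4)=-17/2

((0, 0, 0, 3); (1, 1, 1, 0); (0, 2, 0, 0); (0, 1, 1, 0))


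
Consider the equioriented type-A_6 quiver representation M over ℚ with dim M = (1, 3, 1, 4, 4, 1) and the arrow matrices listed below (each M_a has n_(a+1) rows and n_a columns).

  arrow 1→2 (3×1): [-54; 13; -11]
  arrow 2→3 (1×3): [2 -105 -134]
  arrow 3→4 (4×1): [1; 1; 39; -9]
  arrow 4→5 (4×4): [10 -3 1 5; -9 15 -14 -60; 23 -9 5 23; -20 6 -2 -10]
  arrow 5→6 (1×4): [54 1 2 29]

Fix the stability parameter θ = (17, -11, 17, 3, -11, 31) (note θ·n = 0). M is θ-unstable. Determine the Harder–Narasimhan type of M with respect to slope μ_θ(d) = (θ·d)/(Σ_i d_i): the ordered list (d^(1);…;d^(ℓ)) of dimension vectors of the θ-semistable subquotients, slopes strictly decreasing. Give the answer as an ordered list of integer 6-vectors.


Barcode: M ≅ I[1,5], I[2,2]^2, I[4,4], I[4,5], I[4,6], I[5,5]. HN layers by μ_θ (4 steps, strictly decreasing):
  μ^(1)=31; μ^(2)=3; μ^(3)=-4; μ^(4)=-11

((0, 0, 0, 0, 0, 1); (1, 1, 1, 2, 1, 0); (0, 0, 0, 2, 2, 0); (0, 2, 0, 0, 1, 0))


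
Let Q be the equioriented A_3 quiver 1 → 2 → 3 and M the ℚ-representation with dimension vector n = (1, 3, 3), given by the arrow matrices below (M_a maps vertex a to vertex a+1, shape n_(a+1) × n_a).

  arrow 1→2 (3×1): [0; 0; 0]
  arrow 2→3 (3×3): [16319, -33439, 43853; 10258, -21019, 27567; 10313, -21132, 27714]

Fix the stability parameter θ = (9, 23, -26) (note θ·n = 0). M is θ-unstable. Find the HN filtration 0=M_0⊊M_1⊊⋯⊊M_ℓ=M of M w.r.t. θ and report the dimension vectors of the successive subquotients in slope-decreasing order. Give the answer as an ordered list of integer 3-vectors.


Interval decomposition of M: I[1,1], I[2,3]^3.
HN type (ℓ=2): μ^(1)=9; μ^(2)=-3/2

((1, 0, 0); (0, 3, 3))


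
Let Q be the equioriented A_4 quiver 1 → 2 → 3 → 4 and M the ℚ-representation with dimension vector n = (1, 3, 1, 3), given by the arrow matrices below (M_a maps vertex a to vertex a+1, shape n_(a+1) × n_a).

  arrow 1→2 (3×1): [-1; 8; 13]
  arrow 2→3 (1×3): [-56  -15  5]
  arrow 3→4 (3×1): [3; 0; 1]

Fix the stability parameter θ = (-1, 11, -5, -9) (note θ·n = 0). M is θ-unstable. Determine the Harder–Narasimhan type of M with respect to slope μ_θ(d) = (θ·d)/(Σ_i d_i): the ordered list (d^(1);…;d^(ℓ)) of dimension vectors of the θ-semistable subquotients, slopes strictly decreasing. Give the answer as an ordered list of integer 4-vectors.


Via rank(M_{q-1}∘⋯∘M_p): M ≅ I[1,4], I[2,2]^2, I[4,4]^2.
μ_θ-semistable layers: μ^(1)=11; μ^(2)=-1; μ^(3)=-9

((0, 2, 0, 0); (1, 1, 1, 1); (0, 0, 0, 2))


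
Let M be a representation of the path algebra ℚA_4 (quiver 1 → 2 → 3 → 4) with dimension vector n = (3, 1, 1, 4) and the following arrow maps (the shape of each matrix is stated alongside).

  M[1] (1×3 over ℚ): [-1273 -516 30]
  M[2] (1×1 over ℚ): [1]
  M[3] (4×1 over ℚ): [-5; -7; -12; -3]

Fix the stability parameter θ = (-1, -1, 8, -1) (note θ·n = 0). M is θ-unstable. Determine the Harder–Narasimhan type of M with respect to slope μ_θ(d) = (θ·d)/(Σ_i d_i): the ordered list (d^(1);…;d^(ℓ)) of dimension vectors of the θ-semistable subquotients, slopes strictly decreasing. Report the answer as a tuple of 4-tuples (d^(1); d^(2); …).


Via rank(M_{q-1}∘⋯∘M_p): M ≅ I[1,1]^2, I[1,4], I[4,4]^3.
μ_θ-semistable layers: μ^(1)=7/2; μ^(2)=-1

((0, 0, 1, 1); (3, 1, 0, 3))


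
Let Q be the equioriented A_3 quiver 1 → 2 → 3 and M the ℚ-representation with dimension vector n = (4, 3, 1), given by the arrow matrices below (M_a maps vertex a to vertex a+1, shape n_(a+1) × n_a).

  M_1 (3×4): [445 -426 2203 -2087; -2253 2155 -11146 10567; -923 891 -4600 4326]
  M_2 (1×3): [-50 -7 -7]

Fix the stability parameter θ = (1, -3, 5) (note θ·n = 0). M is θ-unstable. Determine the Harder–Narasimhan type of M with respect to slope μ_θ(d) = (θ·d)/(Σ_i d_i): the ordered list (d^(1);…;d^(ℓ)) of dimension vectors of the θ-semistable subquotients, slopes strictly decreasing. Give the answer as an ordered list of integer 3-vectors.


Barcode: M ≅ I[1,1], I[1,2]^2, I[1,3]. HN layers by μ_θ (3 steps, strictly decreasing):
  μ^(1)=5; μ^(2)=1; μ^(3)=-1

((0, 0, 1); (1, 0, 0); (3, 3, 0))


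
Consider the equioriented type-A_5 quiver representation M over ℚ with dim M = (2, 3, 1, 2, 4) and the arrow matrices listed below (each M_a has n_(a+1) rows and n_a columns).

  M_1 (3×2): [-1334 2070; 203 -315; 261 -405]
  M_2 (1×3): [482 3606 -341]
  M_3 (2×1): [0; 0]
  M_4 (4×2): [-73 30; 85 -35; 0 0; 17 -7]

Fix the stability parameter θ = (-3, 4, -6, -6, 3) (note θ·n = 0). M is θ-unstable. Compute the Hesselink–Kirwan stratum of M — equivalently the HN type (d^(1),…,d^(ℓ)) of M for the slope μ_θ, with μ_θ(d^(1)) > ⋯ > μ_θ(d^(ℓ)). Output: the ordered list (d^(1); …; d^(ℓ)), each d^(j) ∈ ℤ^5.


Via rank(M_{q-1}∘⋯∘M_p): M ≅ I[1,1], I[1,3], I[2,2]^2, I[4,5]^2, I[5,5]^2.
μ_θ-semistable layers: μ^(1)=4; μ^(2)=3; μ^(3)=-1; μ^(4)=-3; μ^(5)=-6

((0, 2, 0, 0, 0); (0, 0, 0, 0, 4); (0, 1, 1, 0, 0); (2, 0, 0, 0, 0); (0, 0, 0, 2, 0))


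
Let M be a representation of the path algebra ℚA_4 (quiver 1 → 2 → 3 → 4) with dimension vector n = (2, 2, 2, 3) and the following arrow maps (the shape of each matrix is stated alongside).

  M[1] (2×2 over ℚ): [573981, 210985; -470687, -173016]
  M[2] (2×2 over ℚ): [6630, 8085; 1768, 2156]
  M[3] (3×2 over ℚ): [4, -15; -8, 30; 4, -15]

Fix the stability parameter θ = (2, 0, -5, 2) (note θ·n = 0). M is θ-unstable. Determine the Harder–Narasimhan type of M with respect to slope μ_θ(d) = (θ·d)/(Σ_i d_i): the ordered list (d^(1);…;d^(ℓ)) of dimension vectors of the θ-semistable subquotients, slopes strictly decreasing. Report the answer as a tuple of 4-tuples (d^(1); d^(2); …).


Barcode: M ≅ I[1,2], I[1,3], I[3,4], I[4,4]^2. HN layers by μ_θ (4 steps, strictly decreasing):
  μ^(1)=2; μ^(2)=1; μ^(3)=-1; μ^(4)=-5

((0, 0, 0, 3); (1, 1, 0, 0); (1, 1, 1, 0); (0, 0, 1, 0))


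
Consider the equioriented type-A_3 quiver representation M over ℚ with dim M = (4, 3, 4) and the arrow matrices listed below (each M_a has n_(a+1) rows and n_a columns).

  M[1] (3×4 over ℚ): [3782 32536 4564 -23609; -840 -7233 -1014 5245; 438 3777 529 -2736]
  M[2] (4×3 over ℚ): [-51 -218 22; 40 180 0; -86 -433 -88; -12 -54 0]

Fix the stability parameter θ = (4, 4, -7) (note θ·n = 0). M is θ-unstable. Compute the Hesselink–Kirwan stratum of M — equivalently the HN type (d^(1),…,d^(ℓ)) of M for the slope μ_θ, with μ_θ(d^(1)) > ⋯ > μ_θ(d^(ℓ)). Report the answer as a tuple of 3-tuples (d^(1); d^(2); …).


Interval decomposition of M: I[1,1], I[1,2], I[1,3]^2, I[3,3]^2.
HN type (ℓ=3): μ^(1)=4; μ^(2)=1/3; μ^(3)=-7

((2, 1, 0); (2, 2, 2); (0, 0, 2))


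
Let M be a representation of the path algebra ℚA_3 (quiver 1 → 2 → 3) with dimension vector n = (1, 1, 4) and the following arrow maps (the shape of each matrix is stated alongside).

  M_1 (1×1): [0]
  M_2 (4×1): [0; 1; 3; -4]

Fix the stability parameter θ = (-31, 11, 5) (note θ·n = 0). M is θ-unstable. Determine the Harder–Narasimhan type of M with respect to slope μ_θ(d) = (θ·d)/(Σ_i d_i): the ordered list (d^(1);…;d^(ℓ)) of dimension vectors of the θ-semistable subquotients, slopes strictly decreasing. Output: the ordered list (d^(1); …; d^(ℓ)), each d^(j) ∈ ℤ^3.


Barcode: M ≅ I[1,1], I[2,3], I[3,3]^3. HN layers by μ_θ (3 steps, strictly decreasing):
  μ^(1)=8; μ^(2)=5; μ^(3)=-31

((0, 1, 1); (0, 0, 3); (1, 0, 0))


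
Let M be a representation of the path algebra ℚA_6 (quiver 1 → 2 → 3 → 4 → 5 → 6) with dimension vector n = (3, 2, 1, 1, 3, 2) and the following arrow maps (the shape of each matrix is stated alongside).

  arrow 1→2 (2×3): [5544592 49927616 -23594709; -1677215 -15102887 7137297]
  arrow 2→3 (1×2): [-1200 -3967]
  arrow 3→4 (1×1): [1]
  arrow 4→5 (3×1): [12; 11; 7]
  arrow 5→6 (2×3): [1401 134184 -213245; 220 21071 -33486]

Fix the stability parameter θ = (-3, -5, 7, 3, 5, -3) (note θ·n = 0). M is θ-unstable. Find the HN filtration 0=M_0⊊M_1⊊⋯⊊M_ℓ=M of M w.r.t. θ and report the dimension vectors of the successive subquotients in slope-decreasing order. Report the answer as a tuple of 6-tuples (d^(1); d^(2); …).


Barcode: M ≅ I[1,1], I[1,2], I[1,6], I[5,5], I[5,6]. HN layers by μ_θ (5 steps, strictly decreasing):
  μ^(1)=5; μ^(2)=3; μ^(3)=1; μ^(4)=-3; μ^(5)=-4

((0, 0, 0, 0, 1, 0); (0, 0, 1, 1, 1, 1); (0, 0, 0, 0, 1, 1); (1, 0, 0, 0, 0, 0); (2, 2, 0, 0, 0, 0))


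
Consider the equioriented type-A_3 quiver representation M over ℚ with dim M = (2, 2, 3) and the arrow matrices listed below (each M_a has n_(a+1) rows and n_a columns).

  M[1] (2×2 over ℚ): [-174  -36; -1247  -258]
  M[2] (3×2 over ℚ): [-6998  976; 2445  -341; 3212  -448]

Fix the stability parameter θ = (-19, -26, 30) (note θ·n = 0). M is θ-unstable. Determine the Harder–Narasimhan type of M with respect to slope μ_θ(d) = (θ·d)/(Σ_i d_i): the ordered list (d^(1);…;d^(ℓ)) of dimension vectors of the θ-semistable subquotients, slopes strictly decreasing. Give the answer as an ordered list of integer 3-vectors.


Interval decomposition of M: I[1,1], I[1,3], I[2,3], I[3,3].
HN type (ℓ=4): μ^(1)=30; μ^(2)=-19; μ^(3)=-45/2; μ^(4)=-26

((0, 0, 3); (1, 0, 0); (1, 1, 0); (0, 1, 0))


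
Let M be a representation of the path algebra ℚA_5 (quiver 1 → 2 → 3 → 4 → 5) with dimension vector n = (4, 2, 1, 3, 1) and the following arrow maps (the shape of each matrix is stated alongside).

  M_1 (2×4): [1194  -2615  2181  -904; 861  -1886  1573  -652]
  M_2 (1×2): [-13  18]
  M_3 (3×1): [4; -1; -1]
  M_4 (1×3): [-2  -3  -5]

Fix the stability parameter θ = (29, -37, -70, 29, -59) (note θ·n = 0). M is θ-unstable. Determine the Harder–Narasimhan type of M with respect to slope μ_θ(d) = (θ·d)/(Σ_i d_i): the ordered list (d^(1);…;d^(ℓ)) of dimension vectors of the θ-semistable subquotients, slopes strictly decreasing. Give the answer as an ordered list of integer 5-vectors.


Via rank(M_{q-1}∘⋯∘M_p): M ≅ I[1,1]^2, I[1,2], I[1,4], I[4,4], I[4,5].
μ_θ-semistable layers: μ^(1)=29; μ^(2)=-4; μ^(3)=-15; μ^(4)=-26

((2, 0, 0, 2, 0); (1, 1, 0, 0, 0); (0, 0, 0, 1, 1); (1, 1, 1, 0, 0))


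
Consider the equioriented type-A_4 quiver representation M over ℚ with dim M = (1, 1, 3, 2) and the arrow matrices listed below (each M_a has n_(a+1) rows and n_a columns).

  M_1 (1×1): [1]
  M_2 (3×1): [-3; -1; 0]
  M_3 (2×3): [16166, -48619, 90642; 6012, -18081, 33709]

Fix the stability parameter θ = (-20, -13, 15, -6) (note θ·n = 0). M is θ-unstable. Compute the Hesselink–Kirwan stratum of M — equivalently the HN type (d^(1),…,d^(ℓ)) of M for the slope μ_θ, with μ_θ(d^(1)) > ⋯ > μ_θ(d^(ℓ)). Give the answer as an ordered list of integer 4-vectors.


Via rank(M_{q-1}∘⋯∘M_p): M ≅ I[1,4], I[3,3], I[3,4].
μ_θ-semistable layers: μ^(1)=15; μ^(2)=9/2; μ^(3)=-13; μ^(4)=-20

((0, 0, 1, 0); (0, 0, 2, 2); (0, 1, 0, 0); (1, 0, 0, 0))


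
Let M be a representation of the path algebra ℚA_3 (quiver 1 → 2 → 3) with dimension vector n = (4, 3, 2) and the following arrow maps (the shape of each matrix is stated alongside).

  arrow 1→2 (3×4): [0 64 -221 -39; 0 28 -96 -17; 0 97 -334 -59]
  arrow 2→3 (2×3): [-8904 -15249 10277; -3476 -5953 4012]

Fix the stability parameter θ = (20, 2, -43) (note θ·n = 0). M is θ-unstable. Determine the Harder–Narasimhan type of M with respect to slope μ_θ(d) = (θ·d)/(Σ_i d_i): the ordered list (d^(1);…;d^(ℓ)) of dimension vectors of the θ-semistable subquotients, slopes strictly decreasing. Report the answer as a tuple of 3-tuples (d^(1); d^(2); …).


Via rank(M_{q-1}∘⋯∘M_p): M ≅ I[1,1], I[1,2], I[1,3]^2.
μ_θ-semistable layers: μ^(1)=20; μ^(2)=11; μ^(3)=-7

((1, 0, 0); (1, 1, 0); (2, 2, 2))


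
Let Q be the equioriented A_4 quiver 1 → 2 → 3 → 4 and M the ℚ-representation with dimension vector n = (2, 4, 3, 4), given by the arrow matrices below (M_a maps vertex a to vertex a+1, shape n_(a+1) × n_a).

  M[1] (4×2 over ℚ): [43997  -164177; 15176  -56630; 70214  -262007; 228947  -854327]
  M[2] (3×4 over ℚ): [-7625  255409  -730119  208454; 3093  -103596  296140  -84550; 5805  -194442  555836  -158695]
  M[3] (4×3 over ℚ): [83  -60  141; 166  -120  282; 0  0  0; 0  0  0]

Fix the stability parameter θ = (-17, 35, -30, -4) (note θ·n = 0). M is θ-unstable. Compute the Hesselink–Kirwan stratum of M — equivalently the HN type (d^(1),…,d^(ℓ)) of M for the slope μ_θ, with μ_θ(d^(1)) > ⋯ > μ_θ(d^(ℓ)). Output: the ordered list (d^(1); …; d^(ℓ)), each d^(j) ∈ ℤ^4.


Via rank(M_{q-1}∘⋯∘M_p): M ≅ I[1,3], I[1,4], I[2,2], I[2,3], I[4,4]^3.
μ_θ-semistable layers: μ^(1)=35; μ^(2)=5/2; μ^(3)=1/3; μ^(4)=-4; μ^(5)=-17

((0, 1, 0, 0); (0, 2, 2, 0); (0, 1, 1, 1); (0, 0, 0, 3); (2, 0, 0, 0))


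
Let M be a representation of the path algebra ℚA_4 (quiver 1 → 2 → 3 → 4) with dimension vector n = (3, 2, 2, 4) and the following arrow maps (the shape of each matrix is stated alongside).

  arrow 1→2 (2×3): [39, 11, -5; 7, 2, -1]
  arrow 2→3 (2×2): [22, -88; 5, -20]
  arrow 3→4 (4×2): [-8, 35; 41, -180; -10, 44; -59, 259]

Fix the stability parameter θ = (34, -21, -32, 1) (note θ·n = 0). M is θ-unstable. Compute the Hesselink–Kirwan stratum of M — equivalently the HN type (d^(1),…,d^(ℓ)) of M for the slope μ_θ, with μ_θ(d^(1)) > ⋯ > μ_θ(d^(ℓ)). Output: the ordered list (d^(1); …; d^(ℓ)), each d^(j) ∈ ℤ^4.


Interval decomposition of M: I[1,1], I[1,2], I[1,4], I[3,4], I[4,4]^2.
HN type (ℓ=5): μ^(1)=34; μ^(2)=13/2; μ^(3)=1; μ^(4)=-19/3; μ^(5)=-32

((1, 0, 0, 0); (1, 1, 0, 0); (0, 0, 0, 4); (1, 1, 1, 0); (0, 0, 1, 0))


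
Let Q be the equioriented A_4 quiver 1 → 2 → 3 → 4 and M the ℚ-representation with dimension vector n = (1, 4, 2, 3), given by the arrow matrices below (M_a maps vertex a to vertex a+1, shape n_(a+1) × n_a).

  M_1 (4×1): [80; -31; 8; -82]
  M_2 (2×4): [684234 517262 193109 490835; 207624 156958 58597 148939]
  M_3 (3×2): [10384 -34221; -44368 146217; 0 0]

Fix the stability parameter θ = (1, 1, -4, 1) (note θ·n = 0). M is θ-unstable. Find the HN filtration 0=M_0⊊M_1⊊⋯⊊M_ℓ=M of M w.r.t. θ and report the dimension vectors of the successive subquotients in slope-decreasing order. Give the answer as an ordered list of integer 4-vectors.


Interval decomposition of M: I[1,2], I[2,2], I[2,3], I[2,4], I[4,4]^2.
HN type (ℓ=2): μ^(1)=1; μ^(2)=-3/2

((1, 2, 0, 3); (0, 2, 2, 0))


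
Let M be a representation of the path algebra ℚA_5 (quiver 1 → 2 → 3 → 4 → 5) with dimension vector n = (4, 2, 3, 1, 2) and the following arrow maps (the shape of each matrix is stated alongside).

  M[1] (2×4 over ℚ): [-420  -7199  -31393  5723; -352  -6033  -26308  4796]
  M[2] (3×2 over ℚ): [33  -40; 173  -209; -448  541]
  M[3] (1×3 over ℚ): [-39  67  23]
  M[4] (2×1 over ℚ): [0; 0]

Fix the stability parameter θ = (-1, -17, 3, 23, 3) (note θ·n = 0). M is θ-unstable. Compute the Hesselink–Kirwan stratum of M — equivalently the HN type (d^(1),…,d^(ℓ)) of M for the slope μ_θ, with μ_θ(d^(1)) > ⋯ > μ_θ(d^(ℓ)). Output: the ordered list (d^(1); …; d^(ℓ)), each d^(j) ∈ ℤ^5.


Interval decomposition of M: I[1,1]^2, I[1,3]^2, I[3,4], I[5,5]^2.
HN type (ℓ=4): μ^(1)=23; μ^(2)=3; μ^(3)=-1; μ^(4)=-9

((0, 0, 0, 1, 0); (0, 0, 3, 0, 2); (2, 0, 0, 0, 0); (2, 2, 0, 0, 0))


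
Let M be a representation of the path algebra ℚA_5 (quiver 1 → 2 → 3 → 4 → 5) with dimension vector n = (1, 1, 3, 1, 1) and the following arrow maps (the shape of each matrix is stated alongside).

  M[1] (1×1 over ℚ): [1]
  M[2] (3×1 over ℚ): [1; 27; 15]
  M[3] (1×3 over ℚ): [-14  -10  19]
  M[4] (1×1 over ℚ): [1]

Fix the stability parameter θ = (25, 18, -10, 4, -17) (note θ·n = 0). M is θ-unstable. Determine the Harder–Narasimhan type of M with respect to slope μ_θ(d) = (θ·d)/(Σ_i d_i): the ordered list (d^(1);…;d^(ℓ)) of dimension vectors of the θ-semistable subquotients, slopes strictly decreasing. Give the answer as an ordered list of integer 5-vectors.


Interval decomposition of M: I[1,5], I[3,3]^2.
HN type (ℓ=2): μ^(1)=4; μ^(2)=-10

((1, 1, 1, 1, 1); (0, 0, 2, 0, 0))


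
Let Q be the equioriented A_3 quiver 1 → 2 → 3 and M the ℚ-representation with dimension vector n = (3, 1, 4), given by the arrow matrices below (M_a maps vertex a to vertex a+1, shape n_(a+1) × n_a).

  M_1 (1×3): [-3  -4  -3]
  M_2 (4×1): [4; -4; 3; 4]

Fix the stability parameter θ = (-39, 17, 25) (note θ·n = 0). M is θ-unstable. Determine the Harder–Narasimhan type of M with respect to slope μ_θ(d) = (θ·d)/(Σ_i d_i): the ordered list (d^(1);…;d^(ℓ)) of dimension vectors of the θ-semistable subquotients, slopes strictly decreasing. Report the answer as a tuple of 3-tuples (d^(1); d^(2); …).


Interval decomposition of M: I[1,1]^2, I[1,3], I[3,3]^3.
HN type (ℓ=3): μ^(1)=25; μ^(2)=17; μ^(3)=-39

((0, 0, 4); (0, 1, 0); (3, 0, 0))


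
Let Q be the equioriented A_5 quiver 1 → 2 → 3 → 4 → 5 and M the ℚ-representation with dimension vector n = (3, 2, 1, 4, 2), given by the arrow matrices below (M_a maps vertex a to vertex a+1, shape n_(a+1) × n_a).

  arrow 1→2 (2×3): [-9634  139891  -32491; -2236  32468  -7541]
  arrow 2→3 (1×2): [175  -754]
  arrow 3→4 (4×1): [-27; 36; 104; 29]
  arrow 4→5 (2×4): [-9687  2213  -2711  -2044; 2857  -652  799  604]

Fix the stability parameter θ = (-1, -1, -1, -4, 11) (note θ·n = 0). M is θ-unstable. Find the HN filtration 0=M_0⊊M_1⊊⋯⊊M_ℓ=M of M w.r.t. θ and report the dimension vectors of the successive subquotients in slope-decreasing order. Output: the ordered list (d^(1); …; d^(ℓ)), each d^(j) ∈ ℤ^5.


Via rank(M_{q-1}∘⋯∘M_p): M ≅ I[1,1], I[1,2], I[1,5], I[4,4]^2, I[4,5].
μ_θ-semistable layers: μ^(1)=11; μ^(2)=-1; μ^(3)=-7/4; μ^(4)=-4

((0, 0, 0, 0, 2); (2, 1, 0, 0, 0); (1, 1, 1, 1, 0); (0, 0, 0, 3, 0))


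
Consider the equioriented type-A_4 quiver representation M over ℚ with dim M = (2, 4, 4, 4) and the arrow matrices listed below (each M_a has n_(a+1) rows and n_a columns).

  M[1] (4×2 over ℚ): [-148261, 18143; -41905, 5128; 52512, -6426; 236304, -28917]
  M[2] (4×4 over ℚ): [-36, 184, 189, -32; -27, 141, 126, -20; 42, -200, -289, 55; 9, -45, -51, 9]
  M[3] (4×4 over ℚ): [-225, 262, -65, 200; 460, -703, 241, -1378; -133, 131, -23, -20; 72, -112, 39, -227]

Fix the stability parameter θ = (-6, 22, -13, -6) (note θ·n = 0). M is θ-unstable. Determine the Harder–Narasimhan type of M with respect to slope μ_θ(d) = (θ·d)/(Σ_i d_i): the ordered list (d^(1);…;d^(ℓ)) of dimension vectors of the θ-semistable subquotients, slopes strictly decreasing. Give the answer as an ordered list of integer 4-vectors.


Barcode: M ≅ I[1,2], I[1,4], I[2,4]^2, I[3,4]. HN layers by μ_θ (4 steps, strictly decreasing):
  μ^(1)=22; μ^(2)=1; μ^(3)=-6; μ^(4)=-13

((0, 1, 0, 0); (0, 3, 3, 3); (2, 0, 0, 1); (0, 0, 1, 0))


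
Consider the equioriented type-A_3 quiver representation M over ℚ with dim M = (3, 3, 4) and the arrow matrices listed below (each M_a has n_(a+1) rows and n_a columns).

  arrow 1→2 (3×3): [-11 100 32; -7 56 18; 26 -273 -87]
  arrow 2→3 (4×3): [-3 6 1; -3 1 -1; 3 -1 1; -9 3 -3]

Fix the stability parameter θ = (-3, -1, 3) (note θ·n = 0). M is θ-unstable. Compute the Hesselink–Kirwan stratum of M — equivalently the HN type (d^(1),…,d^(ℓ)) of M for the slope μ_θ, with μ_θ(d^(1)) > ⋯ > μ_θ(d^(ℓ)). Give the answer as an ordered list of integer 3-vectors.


Barcode: M ≅ I[1,2], I[1,3]^2, I[3,3]^2. HN layers by μ_θ (3 steps, strictly decreasing):
  μ^(1)=3; μ^(2)=-1; μ^(3)=-3

((0, 0, 4); (0, 3, 0); (3, 0, 0))


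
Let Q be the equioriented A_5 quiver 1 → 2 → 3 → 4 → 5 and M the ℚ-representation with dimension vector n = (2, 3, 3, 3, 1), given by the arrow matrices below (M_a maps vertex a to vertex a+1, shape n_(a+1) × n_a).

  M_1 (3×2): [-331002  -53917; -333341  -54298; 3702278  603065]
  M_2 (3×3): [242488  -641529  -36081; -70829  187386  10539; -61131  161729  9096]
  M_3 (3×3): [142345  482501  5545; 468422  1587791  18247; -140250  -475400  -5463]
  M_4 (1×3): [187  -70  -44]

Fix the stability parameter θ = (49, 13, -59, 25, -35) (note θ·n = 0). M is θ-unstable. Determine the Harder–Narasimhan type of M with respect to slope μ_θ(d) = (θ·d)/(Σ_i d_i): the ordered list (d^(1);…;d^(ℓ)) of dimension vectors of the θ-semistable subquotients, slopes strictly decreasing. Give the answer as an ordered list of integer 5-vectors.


Barcode: M ≅ I[1,4]^2, I[2,2], I[3,5]. HN layers by μ_θ (5 steps, strictly decreasing):
  μ^(1)=25; μ^(2)=13; μ^(3)=1; μ^(4)=-5; μ^(5)=-59

((0, 0, 0, 2, 0); (0, 1, 0, 0, 0); (2, 2, 2, 0, 0); (0, 0, 0, 1, 1); (0, 0, 1, 0, 0))


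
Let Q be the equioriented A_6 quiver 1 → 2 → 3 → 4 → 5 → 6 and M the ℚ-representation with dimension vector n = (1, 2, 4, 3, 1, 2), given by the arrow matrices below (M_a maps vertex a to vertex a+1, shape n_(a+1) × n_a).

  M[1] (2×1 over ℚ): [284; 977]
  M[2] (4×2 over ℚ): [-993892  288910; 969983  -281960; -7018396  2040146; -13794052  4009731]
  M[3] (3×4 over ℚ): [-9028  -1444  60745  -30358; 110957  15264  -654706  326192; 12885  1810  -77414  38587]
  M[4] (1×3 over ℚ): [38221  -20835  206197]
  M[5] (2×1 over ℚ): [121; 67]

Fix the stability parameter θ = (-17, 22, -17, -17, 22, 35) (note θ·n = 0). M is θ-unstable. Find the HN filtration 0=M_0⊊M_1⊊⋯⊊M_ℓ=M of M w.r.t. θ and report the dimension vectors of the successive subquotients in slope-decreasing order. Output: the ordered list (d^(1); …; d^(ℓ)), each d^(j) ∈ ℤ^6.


Via rank(M_{q-1}∘⋯∘M_p): M ≅ I[1,6], I[2,3], I[3,4]^2, I[6,6].
μ_θ-semistable layers: μ^(1)=35; μ^(2)=22; μ^(3)=5/2; μ^(4)=-4; μ^(5)=-17

((0, 0, 0, 0, 0, 2); (0, 0, 0, 0, 1, 0); (0, 1, 1, 0, 0, 0); (0, 1, 1, 1, 0, 0); (1, 0, 2, 2, 0, 0))


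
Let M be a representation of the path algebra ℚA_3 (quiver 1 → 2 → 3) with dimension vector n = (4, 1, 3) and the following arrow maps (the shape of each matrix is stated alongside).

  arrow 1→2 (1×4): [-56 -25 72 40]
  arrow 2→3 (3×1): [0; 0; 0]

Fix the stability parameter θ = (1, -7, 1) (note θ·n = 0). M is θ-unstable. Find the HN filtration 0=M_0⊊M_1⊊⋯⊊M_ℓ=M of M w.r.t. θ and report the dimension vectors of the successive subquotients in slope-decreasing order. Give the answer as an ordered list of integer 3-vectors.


Via rank(M_{q-1}∘⋯∘M_p): M ≅ I[1,1]^3, I[1,2], I[3,3]^3.
μ_θ-semistable layers: μ^(1)=1; μ^(2)=-3

((3, 0, 3); (1, 1, 0))


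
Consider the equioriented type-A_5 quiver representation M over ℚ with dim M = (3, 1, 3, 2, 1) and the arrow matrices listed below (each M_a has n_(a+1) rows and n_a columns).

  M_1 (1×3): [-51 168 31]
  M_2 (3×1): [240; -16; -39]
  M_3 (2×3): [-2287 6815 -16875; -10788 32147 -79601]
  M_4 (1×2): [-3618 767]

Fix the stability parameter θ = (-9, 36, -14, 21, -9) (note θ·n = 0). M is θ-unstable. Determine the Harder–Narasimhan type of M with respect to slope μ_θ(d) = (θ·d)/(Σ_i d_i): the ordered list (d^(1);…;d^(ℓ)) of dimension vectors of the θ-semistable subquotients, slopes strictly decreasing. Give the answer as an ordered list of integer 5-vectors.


Via rank(M_{q-1}∘⋯∘M_p): M ≅ I[1,1]^2, I[1,5], I[3,3], I[3,4].
μ_θ-semistable layers: μ^(1)=21; μ^(2)=17/2; μ^(3)=-9; μ^(4)=-14

((0, 0, 0, 1, 0); (0, 1, 1, 1, 1); (3, 0, 0, 0, 0); (0, 0, 2, 0, 0))


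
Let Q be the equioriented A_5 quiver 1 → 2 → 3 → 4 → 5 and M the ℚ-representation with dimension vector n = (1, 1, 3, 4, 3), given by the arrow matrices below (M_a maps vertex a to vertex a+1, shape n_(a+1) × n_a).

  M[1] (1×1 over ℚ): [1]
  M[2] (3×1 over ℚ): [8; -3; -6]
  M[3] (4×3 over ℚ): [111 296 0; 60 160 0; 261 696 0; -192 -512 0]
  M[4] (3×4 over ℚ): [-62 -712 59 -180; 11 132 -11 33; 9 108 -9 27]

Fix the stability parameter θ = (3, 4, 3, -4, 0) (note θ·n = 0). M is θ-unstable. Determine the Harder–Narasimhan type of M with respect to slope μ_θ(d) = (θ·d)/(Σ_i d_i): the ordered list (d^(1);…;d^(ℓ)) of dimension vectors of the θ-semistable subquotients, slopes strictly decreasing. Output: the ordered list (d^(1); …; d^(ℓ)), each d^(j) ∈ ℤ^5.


Interval decomposition of M: I[1,3], I[3,3], I[3,5], I[4,4]^2, I[4,5], I[5,5].
HN type (ℓ=5): μ^(1)=7/2; μ^(2)=3; μ^(3)=0; μ^(4)=-1/2; μ^(5)=-4

((0, 1, 1, 0, 0); (1, 0, 1, 0, 0); (0, 0, 0, 0, 3); (0, 0, 1, 1, 0); (0, 0, 0, 3, 0))


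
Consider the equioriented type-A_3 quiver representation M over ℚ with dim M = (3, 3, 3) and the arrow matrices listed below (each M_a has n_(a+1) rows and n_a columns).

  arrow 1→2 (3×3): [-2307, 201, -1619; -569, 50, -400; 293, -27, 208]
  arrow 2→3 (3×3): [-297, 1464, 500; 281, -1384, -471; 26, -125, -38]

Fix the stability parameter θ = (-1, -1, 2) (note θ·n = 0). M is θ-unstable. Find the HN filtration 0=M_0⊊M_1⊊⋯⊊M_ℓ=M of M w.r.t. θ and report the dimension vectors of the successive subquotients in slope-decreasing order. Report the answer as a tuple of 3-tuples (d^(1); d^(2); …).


Via rank(M_{q-1}∘⋯∘M_p): M ≅ I[1,3]^3.
μ_θ-semistable layers: μ^(1)=2; μ^(2)=-1

((0, 0, 3); (3, 3, 0))


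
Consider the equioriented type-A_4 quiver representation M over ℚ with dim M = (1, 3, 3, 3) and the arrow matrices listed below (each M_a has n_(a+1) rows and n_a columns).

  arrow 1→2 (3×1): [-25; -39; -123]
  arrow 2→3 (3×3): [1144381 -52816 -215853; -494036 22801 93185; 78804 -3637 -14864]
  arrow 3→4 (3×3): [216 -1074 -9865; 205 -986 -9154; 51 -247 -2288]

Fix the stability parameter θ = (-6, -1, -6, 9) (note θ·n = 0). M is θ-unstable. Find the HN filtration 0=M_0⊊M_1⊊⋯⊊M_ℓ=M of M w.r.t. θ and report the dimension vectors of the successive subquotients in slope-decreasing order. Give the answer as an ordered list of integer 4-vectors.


Via rank(M_{q-1}∘⋯∘M_p): M ≅ I[1,4], I[2,4]^2.
μ_θ-semistable layers: μ^(1)=9; μ^(2)=-7/2; μ^(3)=-6

((0, 0, 0, 3); (0, 3, 3, 0); (1, 0, 0, 0))
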